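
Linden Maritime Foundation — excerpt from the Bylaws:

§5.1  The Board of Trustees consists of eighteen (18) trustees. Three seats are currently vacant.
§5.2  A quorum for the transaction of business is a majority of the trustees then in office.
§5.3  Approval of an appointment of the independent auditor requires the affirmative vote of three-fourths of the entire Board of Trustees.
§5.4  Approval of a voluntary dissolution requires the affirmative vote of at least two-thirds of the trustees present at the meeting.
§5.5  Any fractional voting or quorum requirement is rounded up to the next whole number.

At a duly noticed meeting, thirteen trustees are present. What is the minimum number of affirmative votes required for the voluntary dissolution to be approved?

The voluntary dissolution requires two-thirds of the trustees present (13).
2/3 of 13 = 8.67, rounded up to 9.

9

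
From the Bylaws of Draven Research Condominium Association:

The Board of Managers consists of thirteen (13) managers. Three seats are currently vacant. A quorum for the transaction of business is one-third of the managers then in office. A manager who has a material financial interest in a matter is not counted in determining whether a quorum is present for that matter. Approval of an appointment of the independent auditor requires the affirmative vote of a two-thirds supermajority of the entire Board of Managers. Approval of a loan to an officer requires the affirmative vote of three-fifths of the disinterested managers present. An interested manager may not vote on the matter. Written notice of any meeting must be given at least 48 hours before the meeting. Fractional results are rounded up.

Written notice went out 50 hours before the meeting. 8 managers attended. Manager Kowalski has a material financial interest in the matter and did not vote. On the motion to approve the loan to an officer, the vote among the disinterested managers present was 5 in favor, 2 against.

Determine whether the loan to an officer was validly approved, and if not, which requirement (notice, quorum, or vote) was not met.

Notice: 50 hours given; 48 required (50 ≥ 48). Satisfied.
Quorum: 8 present, but the 1 interested manager does not count, leaving 7. Quorum is 4. Satisfied.
Vote: the loan to an officer requires three-fifths of the disinterested managers present (8 − 1 = 7). 3/5 of 7 = 4.20, rounded up to 5, so 5 affirmative votes are needed; 5 voted in favor. Satisfied.

Valid — all requirements satisfied.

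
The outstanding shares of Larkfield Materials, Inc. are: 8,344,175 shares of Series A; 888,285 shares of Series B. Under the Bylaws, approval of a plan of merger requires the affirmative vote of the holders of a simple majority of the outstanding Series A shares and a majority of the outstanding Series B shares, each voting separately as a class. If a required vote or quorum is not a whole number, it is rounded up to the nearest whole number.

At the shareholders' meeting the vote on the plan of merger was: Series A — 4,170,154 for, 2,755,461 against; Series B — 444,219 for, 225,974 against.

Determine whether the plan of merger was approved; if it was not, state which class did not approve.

Not approved — the Series A shares did not give the required vote.

Series A: a majority of 8344175 is 4172088; 4,172,088 required, 4,170,154 in favor — not approved.
Series B: a majority of 888285 is 444143; 444,143 required, 444,219 in favor — approved.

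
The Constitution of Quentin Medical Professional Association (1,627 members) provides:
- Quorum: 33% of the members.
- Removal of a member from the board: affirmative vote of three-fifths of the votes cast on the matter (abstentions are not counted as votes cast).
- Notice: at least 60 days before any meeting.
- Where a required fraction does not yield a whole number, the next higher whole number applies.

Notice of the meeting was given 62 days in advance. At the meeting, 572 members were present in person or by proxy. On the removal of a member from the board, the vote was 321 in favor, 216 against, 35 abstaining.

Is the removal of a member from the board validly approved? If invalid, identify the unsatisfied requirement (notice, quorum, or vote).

Notice: 62 days given; 60 required. Satisfied.
Quorum: 33% of 1,627 = 536.91, rounded up to 537; 572 present. Satisfied.
Vote: requires three-fifths of the votes cast (572 − 35 abstaining = 537); 3/5 of 537 = 322.20, rounded up to 323, so 323 needed; 321 in favor. Not satisfied.

Invalid — vote requirement not satisfied.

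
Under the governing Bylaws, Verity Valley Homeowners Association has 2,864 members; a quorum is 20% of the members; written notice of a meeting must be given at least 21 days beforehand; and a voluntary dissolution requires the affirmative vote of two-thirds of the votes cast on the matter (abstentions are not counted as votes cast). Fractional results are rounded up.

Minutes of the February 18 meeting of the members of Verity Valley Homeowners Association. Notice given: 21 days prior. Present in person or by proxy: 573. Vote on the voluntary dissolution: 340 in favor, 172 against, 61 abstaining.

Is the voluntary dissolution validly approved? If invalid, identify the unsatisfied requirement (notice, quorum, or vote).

Invalid — vote requirement not satisfied.

Notice: 21 days given; 21 required. Satisfied.
Quorum: 20% of 2,864 = 572.80, rounded up to 573; 573 present. Satisfied.
Vote: requires two-thirds of the votes cast (573 − 61 abstaining = 512); 2/3 of 512 = 341.33, rounded up to 342, so 342 needed; 340 in favor. Not satisfied.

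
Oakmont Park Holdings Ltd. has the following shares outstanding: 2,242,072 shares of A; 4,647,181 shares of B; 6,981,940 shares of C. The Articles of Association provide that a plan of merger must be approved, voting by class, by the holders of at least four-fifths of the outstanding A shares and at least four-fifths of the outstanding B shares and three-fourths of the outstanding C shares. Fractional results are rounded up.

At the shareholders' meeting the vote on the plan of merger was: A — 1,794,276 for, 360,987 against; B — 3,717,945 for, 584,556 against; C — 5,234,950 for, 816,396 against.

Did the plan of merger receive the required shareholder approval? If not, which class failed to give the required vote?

A: 4/5 of 2242072 = 1793657.60, rounded up to 1793658; 1,793,658 required, 1,794,276 in favor — approved.
B: 4/5 of 4647181 = 3717744.80, rounded up to 3717745; 3,717,745 required, 3,717,945 in favor — approved.
C: 3/4 of 6981940 = 5236455; 5,236,455 required, 5,234,950 in favor — not approved.

Not approved — the C shares did not give the required vote.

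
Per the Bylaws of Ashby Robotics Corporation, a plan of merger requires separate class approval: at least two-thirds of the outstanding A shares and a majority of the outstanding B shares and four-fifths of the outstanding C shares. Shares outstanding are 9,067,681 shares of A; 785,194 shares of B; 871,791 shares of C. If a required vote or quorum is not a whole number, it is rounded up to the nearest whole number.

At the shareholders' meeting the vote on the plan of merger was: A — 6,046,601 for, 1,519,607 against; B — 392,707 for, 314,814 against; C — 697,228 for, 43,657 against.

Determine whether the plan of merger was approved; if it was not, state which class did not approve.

Not approved — the C shares did not give the required vote.

A: 2/3 of 9067681 = 6045120.67, rounded up to 6045121; 6,045,121 required, 6,046,601 in favor — approved.
B: a majority of 785194 is 392598; 392,598 required, 392,707 in favor — approved.
C: 4/5 of 871791 = 697432.80, rounded up to 697433; 697,433 required, 697,228 in favor — not approved.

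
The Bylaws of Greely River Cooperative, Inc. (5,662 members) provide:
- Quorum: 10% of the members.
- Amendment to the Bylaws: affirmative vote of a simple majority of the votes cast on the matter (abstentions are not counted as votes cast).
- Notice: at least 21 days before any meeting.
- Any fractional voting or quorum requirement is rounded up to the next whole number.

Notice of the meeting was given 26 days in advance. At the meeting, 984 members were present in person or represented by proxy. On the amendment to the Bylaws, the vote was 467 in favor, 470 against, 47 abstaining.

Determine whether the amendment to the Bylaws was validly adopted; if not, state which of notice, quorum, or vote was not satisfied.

Notice: 26 days given; 21 required. Satisfied.
Quorum: 10% of 5,662 = 566.20, rounded up to 567; 984 present. Satisfied.
Vote: requires a majority of the votes cast (984 − 47 abstaining = 937); a majority of 937 is 469, so 469 needed; 467 in favor. Not satisfied.

Invalid — vote requirement not satisfied.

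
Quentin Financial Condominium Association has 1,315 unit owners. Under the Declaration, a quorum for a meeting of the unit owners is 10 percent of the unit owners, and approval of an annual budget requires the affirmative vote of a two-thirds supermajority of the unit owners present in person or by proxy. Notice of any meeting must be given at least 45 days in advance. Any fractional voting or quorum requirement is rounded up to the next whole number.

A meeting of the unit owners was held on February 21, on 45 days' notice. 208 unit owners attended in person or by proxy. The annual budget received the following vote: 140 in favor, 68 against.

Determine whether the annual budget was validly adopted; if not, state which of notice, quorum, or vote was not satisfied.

Valid — all requirements satisfied.

Notice: 45 days given; 45 required. Satisfied.
Quorum: 10% of 1,315 = 131.50, rounded up to 132; 208 present. Satisfied.
Vote: requires two-thirds of those present (208); 2/3 of 208 = 138.67, rounded up to 139, so 139 needed; 140 in favor. Satisfied.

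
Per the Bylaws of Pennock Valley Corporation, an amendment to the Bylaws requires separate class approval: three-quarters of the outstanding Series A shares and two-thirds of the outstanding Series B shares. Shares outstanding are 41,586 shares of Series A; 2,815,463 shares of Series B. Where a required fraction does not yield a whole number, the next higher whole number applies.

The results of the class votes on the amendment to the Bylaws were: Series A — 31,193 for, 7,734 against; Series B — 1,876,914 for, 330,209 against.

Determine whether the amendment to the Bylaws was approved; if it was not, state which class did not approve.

Not approved — the Series B shares did not give the required vote.

Series A: 3/4 of 41586 = 31189.50, rounded up to 31190; 31,190 required, 31,193 in favor — approved.
Series B: 2/3 of 2815463 = 1876975.33, rounded up to 1876976; 1,876,976 required, 1,876,914 in favor — not approved.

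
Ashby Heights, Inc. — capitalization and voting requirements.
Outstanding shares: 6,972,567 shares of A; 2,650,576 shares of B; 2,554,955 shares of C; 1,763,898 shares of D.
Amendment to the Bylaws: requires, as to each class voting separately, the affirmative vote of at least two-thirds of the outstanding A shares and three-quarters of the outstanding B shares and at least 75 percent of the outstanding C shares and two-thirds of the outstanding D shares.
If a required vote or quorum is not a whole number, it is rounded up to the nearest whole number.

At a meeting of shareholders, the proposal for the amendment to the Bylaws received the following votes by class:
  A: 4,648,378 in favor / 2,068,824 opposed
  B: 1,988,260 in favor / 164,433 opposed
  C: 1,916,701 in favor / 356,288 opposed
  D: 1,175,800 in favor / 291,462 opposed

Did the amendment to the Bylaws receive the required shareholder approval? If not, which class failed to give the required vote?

A: 2/3 of 6972567 = 4648378; 4,648,378 required, 4,648,378 in favor — approved.
B: 3/4 of 2650576 = 1987932; 1,987,932 required, 1,988,260 in favor — approved.
C: 3/4 of 2554955 = 1916216.25, rounded up to 1916217; 1,916,217 required, 1,916,701 in favor — approved.
D: 2/3 of 1763898 = 1175932; 1,175,932 required, 1,175,800 in favor — not approved.

Not approved — the D shares did not give the required vote.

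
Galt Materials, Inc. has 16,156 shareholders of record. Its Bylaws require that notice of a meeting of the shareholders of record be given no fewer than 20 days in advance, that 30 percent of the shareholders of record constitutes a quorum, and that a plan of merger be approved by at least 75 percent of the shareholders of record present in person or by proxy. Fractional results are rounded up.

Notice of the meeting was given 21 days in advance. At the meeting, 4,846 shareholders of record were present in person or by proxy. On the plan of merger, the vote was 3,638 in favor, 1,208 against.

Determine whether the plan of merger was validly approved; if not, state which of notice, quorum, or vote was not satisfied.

Notice: 21 days given; 20 required. Satisfied.
Quorum: 30% of 16,156 = 4,846.80, rounded up to 4,847; 4,846 present. Not satisfied.
Vote: requires three-fourths of those present (4,846); 3/4 of 4846 = 3634.50, rounded up to 3635, so 3,635 needed; 3,638 in favor. Satisfied.

Invalid — quorum requirement not satisfied.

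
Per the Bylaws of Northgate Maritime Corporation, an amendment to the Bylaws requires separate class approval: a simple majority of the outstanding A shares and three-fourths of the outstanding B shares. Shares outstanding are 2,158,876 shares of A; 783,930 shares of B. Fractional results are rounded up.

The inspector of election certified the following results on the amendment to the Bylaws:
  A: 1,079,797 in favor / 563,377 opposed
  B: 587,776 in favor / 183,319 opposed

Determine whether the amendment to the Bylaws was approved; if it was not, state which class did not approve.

A: a majority of 2158876 is 1079439; 1,079,439 required, 1,079,797 in favor — approved.
B: 3/4 of 783930 = 587947.50, rounded up to 587948; 587,948 required, 587,776 in favor — not approved.

Not approved — the B shares did not give the required vote.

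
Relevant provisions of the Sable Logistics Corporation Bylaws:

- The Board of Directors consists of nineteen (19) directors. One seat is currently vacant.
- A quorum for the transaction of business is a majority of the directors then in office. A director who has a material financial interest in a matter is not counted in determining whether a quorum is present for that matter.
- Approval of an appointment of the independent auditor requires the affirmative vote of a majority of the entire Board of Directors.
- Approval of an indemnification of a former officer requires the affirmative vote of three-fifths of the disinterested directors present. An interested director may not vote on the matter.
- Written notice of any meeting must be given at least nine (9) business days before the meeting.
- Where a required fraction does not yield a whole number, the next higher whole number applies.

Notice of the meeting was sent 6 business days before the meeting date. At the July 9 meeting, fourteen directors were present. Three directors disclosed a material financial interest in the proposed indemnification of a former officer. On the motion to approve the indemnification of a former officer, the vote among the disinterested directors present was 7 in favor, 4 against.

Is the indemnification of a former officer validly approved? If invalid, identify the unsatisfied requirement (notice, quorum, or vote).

Notice: 6 business days given; 9 required (6 < 9). Not satisfied.
Quorum: 14 present, but the 3 interested directors do not count, leaving 11. Quorum is 10. Satisfied.
Vote: the indemnification of a former officer requires three-fifths of the disinterested directors present (14 − 3 = 11). 3/5 of 11 = 6.60, rounded up to 7, so 7 affirmative votes are needed; 7 voted in favor. Satisfied.

Invalid — notice requirement not satisfied.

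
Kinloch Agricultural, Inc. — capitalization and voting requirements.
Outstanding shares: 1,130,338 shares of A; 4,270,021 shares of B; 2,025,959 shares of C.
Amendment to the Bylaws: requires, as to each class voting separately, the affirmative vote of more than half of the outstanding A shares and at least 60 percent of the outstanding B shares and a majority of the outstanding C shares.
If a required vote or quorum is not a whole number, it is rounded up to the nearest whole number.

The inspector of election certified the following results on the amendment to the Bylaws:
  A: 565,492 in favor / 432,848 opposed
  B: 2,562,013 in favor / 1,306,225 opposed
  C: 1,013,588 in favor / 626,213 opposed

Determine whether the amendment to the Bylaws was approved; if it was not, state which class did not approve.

Approved — every class gave the required vote.

A: a majority of 1130338 is 565170; 565,170 required, 565,492 in favor — approved.
B: 3/5 of 4270021 = 2562012.60, rounded up to 2562013; 2,562,013 required, 2,562,013 in favor — approved.
C: a majority of 2025959 is 1012980; 1,012,980 required, 1,013,588 in favor — approved.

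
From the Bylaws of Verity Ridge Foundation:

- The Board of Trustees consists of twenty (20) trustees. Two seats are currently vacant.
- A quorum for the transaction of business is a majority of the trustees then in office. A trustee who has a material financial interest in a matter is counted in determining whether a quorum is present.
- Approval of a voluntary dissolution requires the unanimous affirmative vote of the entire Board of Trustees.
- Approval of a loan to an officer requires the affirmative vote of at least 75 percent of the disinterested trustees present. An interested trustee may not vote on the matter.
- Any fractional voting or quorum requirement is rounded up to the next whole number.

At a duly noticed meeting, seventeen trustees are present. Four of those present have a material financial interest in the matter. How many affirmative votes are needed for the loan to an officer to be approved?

10

The loan to an officer requires three-fourths of the disinterested trustees present (17 − 4 = 13).
3/4 of 13 = 9.75, rounded up to 10.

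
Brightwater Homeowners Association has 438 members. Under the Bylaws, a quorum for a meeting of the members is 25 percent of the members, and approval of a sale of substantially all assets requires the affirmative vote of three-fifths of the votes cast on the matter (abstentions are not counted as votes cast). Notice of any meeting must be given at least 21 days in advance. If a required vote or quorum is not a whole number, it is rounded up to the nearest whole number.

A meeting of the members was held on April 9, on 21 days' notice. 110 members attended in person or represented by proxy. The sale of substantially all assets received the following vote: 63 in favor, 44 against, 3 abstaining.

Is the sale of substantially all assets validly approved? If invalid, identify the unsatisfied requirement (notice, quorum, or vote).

Invalid — vote requirement not satisfied.

Notice: 21 days given; 21 required. Satisfied.
Quorum: 25% of 438 = 109.50, rounded up to 110; 110 present. Satisfied.
Vote: requires three-fifths of the votes cast (110 − 3 abstaining = 107); 3/5 of 107 = 64.20, rounded up to 65, so 65 needed; 63 in favor. Not satisfied.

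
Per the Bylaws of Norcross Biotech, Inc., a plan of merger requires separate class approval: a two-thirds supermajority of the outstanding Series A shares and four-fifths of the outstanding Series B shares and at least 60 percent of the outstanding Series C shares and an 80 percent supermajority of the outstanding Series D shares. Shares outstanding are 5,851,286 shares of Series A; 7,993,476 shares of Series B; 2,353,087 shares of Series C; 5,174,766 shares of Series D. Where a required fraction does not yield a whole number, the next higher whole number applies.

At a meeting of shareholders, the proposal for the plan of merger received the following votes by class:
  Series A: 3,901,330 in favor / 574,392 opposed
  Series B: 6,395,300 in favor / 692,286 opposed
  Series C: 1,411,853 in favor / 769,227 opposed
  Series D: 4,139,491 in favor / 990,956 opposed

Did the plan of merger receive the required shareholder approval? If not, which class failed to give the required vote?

Series A: 2/3 of 5851286 = 3900857.33, rounded up to 3900858; 3,900,858 required, 3,901,330 in favor — approved.
Series B: 4/5 of 7993476 = 6394780.80, rounded up to 6394781; 6,394,781 required, 6,395,300 in favor — approved.
Series C: 3/5 of 2353087 = 1411852.20, rounded up to 1411853; 1,411,853 required, 1,411,853 in favor — approved.
Series D: 4/5 of 5174766 = 4139812.80, rounded up to 4139813; 4,139,813 required, 4,139,491 in favor — not approved.

Not approved — the Series D shares did not give the required vote.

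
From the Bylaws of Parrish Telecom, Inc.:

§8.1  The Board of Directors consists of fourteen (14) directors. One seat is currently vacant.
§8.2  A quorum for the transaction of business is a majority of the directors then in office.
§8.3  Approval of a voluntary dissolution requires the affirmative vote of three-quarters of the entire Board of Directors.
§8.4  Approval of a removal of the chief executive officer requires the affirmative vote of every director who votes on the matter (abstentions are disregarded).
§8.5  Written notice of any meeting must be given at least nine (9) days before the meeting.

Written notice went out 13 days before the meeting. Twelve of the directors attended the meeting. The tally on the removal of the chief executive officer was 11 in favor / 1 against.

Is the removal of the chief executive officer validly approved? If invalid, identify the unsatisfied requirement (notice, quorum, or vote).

Notice: 13 days given; 9 required (13 ≥ 9). Satisfied.
Quorum: 12 present; quorum is 7. Satisfied.
Vote: the removal of the chief executive officer requires the unanimous vote of the votes cast (12). Unanimous means all 12, so 12 affirmative votes are needed; 11 voted in favor. Not satisfied.

Invalid — vote requirement not satisfied.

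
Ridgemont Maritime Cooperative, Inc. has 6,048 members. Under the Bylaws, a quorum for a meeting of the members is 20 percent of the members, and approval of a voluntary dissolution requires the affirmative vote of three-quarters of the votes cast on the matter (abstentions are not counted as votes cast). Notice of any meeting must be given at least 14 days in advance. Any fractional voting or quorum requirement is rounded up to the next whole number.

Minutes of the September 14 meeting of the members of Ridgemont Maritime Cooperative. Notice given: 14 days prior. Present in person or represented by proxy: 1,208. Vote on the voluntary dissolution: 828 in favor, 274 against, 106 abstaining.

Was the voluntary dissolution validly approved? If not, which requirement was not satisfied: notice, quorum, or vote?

Notice: 14 days given; 14 required. Satisfied.
Quorum: 20% of 6,048 = 1,209.60, rounded up to 1,210; 1,208 present. Not satisfied.
Vote: requires three-fourths of the votes cast (1,208 − 106 abstaining = 1,102); 3/4 of 1102 = 826.50, rounded up to 827, so 827 needed; 828 in favor. Satisfied.

Invalid — quorum requirement not satisfied.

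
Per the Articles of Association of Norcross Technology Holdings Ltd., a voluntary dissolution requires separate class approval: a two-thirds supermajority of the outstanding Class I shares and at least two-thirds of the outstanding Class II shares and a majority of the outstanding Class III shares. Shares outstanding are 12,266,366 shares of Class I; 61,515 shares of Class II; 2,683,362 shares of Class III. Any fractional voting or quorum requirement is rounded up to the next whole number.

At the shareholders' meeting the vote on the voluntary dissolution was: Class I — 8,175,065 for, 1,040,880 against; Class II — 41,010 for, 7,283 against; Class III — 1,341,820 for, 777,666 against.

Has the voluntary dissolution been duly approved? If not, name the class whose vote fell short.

Not approved — the Class I shares did not give the required vote.

Class I: 2/3 of 12266366 = 8177577.33, rounded up to 8177578; 8,177,578 required, 8,175,065 in favor — not approved.
Class II: 2/3 of 61515 = 41010; 41,010 required, 41,010 in favor — approved.
Class III: a majority of 2683362 is 1341682; 1,341,682 required, 1,341,820 in favor — approved.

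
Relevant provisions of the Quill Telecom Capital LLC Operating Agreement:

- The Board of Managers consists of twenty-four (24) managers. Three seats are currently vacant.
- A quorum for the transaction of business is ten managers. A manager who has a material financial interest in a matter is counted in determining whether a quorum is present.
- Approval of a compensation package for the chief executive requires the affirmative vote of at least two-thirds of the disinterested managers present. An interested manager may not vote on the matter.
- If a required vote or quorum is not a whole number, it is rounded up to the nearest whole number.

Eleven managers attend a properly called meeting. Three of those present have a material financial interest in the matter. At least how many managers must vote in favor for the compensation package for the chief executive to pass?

The compensation package for the chief executive requires two-thirds of the disinterested managers present (11 − 3 = 8).
2/3 of 8 = 5.33, rounded up to 6.

6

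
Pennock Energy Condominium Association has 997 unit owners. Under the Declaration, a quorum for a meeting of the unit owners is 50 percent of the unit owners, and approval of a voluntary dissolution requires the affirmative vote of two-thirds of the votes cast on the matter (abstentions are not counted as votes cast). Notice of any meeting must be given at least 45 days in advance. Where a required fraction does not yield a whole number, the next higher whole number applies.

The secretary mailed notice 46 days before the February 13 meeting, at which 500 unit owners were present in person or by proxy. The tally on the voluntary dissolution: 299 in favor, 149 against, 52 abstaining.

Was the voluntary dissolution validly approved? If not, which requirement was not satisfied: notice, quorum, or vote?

Notice: 46 days given; 45 required. Satisfied.
Quorum: 50% of 997 = 498.50, rounded up to 499; 500 present. Satisfied.
Vote: requires two-thirds of the votes cast (500 − 52 abstaining = 448); 2/3 of 448 = 298.67, rounded up to 299, so 299 needed; 299 in favor. Satisfied.

Valid — all requirements satisfied.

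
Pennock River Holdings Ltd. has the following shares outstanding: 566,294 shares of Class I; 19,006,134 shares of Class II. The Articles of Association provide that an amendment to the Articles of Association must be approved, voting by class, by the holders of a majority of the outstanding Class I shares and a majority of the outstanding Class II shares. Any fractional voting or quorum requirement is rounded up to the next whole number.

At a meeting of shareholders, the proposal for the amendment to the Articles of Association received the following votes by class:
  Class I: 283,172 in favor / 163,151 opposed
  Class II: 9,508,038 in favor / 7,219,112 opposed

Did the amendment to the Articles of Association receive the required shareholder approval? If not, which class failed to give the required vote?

Class I: a majority of 566294 is 283148; 283,148 required, 283,172 in favor — approved.
Class II: a majority of 19006134 is 9503068; 9,503,068 required, 9,508,038 in favor — approved.

Approved — every class gave the required vote.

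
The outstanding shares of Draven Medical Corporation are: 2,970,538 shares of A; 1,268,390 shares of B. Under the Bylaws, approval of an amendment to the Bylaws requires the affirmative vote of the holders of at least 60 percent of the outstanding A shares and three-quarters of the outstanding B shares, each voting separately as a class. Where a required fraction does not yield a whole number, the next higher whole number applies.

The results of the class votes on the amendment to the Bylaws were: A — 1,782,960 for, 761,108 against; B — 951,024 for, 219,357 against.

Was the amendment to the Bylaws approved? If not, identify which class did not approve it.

Not approved — the B shares did not give the required vote.

A: 3/5 of 2970538 = 1782322.80, rounded up to 1782323; 1,782,323 required, 1,782,960 in favor — approved.
B: 3/4 of 1268390 = 951292.50, rounded up to 951293; 951,293 required, 951,024 in favor — not approved.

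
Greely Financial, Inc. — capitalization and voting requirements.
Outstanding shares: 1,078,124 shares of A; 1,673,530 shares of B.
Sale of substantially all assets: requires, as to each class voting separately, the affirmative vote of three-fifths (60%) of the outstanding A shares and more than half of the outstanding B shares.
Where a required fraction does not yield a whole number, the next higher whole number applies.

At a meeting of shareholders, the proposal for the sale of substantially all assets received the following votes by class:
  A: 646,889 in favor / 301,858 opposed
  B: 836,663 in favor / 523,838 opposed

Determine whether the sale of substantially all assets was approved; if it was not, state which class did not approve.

A: 3/5 of 1078124 = 646874.40, rounded up to 646875; 646,875 required, 646,889 in favor — approved.
B: a majority of 1673530 is 836766; 836,766 required, 836,663 in favor — not approved.

Not approved — the B shares did not give the required vote.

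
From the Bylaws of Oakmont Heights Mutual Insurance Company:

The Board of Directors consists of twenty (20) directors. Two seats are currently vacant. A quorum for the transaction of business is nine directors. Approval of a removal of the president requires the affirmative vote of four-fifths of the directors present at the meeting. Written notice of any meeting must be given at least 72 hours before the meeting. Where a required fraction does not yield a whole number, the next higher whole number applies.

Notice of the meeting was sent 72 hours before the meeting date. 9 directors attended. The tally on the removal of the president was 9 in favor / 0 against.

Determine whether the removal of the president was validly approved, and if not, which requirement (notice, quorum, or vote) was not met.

Valid — all requirements satisfied.

Notice: 72 hours given; 72 required (72 ≥ 72). Satisfied.
Quorum: 9 present; quorum is 9. Satisfied.
Vote: the removal of the president requires four-fifths of the directors present (9). 4/5 of 9 = 7.20, rounded up to 8, so 8 affirmative votes are needed; 9 voted in favor. Satisfied.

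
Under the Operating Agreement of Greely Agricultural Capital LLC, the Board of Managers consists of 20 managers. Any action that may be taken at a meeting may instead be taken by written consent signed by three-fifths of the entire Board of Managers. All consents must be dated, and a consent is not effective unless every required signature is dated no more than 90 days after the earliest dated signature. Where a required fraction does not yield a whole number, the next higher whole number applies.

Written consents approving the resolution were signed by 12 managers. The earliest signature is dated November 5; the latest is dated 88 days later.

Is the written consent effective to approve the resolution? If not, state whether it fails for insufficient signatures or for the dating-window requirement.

Signatures required: three-fifths of 20 — 3/5 of 20 = 12, so 12 needed; 12 signed. Sufficient.
Dating window: the latest signature is 88 days after the earliest; the limit is 90 days. Within the window.

Effective — both the signature and dating-window requirements are satisfied.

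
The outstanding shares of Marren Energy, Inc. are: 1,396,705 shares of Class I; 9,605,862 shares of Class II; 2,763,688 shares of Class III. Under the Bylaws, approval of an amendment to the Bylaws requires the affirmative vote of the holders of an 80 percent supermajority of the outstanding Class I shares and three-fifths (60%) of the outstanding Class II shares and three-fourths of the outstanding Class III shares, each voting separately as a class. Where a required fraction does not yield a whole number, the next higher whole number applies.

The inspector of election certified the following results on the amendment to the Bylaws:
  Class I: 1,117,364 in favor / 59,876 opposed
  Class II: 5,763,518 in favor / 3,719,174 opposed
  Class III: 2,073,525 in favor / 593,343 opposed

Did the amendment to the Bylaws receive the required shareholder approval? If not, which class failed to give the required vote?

Class I: 4/5 of 1396705 = 1117364; 1,117,364 required, 1,117,364 in favor — approved.
Class II: 3/5 of 9605862 = 5763517.20, rounded up to 5763518; 5,763,518 required, 5,763,518 in favor — approved.
Class III: 3/4 of 2763688 = 2072766; 2,072,766 required, 2,073,525 in favor — approved.

Approved — every class gave the required vote.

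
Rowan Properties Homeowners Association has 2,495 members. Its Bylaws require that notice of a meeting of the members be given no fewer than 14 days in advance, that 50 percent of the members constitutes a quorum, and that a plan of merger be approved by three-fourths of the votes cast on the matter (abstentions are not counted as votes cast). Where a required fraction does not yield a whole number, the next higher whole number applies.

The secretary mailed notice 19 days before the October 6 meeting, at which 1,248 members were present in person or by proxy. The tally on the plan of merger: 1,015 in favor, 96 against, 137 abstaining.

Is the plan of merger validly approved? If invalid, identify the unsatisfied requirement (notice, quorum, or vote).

Valid — all requirements satisfied.

Notice: 19 days given; 14 required. Satisfied.
Quorum: 50% of 2,495 = 1,247.50, rounded up to 1,248; 1,248 present. Satisfied.
Vote: requires three-fourths of the votes cast (1,248 − 137 abstaining = 1,111); 3/4 of 1111 = 833.25, rounded up to 834, so 834 needed; 1,015 in favor. Satisfied.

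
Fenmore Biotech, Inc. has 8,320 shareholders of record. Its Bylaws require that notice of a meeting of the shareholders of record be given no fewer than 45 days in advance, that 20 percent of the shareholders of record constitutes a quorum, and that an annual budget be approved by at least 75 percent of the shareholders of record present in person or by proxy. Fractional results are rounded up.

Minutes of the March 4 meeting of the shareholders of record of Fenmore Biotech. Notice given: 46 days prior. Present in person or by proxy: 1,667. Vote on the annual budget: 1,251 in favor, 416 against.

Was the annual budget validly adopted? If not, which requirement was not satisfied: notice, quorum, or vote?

Valid — all requirements satisfied.

Notice: 46 days given; 45 required. Satisfied.
Quorum: 20% of 8,320 = 1,664; 1,667 present. Satisfied.
Vote: requires three-fourths of those present (1,667); 3/4 of 1667 = 1250.25, rounded up to 1251, so 1,251 needed; 1,251 in favor. Satisfied.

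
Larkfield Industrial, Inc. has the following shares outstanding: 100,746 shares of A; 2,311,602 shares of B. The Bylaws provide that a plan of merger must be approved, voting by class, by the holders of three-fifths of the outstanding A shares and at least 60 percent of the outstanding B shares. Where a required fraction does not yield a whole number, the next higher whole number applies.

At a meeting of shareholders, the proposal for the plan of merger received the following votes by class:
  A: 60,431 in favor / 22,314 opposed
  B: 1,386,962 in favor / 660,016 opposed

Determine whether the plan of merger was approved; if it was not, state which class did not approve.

A: 3/5 of 100746 = 60447.60, rounded up to 60448; 60,448 required, 60,431 in favor — not approved.
B: 3/5 of 2311602 = 1386961.20, rounded up to 1386962; 1,386,962 required, 1,386,962 in favor — approved.

Not approved — the A shares did not give the required vote.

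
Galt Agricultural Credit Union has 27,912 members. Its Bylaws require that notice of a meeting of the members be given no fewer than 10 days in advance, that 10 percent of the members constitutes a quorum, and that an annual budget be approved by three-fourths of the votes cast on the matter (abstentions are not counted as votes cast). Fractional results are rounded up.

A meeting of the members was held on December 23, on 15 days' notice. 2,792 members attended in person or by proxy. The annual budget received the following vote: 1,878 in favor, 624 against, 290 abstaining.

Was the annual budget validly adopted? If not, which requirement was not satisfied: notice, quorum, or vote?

Notice: 15 days given; 10 required. Satisfied.
Quorum: 10% of 27,912 = 2,791.20, rounded up to 2,792; 2,792 present. Satisfied.
Vote: requires three-fourths of the votes cast (2,792 − 290 abstaining = 2,502); 3/4 of 2502 = 1876.50, rounded up to 1877, so 1,877 needed; 1,878 in favor. Satisfied.

Valid — all requirements satisfied.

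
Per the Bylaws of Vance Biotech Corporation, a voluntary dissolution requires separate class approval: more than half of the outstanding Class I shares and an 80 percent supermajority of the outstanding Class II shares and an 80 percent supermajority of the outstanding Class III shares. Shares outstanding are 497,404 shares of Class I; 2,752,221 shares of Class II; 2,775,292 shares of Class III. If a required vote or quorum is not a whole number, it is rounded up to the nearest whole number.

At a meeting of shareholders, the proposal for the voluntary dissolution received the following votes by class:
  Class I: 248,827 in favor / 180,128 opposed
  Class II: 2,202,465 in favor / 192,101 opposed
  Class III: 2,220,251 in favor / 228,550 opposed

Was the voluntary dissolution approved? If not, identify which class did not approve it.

Approved — every class gave the required vote.

Class I: a majority of 497404 is 248703; 248,703 required, 248,827 in favor — approved.
Class II: 4/5 of 2752221 = 2201776.80, rounded up to 2201777; 2,201,777 required, 2,202,465 in favor — approved.
Class III: 4/5 of 2775292 = 2220233.60, rounded up to 2220234; 2,220,234 required, 2,220,251 in favor — approved.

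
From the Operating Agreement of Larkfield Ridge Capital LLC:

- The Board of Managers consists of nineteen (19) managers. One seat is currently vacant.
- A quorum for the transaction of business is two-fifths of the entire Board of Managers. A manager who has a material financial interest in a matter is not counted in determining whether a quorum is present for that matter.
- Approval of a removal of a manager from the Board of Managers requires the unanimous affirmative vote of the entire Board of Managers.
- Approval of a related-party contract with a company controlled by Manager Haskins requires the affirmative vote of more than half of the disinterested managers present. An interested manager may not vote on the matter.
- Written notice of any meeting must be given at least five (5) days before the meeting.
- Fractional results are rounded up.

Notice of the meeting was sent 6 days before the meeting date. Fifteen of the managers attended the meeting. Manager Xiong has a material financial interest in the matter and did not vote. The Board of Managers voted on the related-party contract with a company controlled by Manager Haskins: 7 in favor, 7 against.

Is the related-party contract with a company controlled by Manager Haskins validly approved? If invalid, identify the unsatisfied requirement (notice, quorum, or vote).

Invalid — vote requirement not satisfied.

Notice: 6 days given; 5 required (6 ≥ 5). Satisfied.
Quorum: 15 present, but the 1 interested manager does not count, leaving 14. Quorum is 8. Satisfied.
Vote: the related-party contract with a company controlled by Manager Haskins requires a majority of the disinterested managers present (15 − 1 = 14). A majority of 14 is 8, so 8 affirmative votes are needed; 7 voted in favor. Not satisfied.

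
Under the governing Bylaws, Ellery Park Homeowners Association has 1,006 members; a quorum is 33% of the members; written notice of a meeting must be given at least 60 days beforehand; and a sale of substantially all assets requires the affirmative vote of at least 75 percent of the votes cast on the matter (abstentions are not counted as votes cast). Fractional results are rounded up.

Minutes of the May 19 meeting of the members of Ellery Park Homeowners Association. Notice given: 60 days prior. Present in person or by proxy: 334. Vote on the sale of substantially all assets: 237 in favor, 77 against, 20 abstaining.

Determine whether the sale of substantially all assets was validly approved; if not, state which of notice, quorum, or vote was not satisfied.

Valid — all requirements satisfied.

Notice: 60 days given; 60 required. Satisfied.
Quorum: 33% of 1,006 = 331.98, rounded up to 332; 334 present. Satisfied.
Vote: requires three-fourths of the votes cast (334 − 20 abstaining = 314); 3/4 of 314 = 235.50, rounded up to 236, so 236 needed; 237 in favor. Satisfied.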